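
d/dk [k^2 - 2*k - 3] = 2*k - 2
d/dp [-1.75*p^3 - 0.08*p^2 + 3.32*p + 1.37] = -5.25*p^2 - 0.16*p + 3.32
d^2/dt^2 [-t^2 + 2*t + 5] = -2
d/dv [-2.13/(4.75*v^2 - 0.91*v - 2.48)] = (20.235*v - 1.9383)/(-4.75*v^2 + 0.91*v + 2.48)^2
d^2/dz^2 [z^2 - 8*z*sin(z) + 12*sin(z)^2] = 8*z*sin(z) - 48*sin(z)^2 - 16*cos(z) + 26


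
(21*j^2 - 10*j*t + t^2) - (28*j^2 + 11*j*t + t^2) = -7*j^2 - 21*j*t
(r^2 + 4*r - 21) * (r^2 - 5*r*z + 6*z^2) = r^4 - 5*r^3*z + 4*r^3 + 6*r^2*z^2 - 20*r^2*z - 21*r^2 + 24*r*z^2 + 105*r*z - 126*z^2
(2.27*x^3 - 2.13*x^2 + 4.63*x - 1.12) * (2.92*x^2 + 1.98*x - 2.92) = 6.6284*x^5 - 1.725*x^4 + 2.6738*x^3 + 12.1166*x^2 - 15.7372*x + 3.2704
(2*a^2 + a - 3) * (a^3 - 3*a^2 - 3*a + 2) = 2*a^5 - 5*a^4 - 12*a^3 + 10*a^2 + 11*a - 6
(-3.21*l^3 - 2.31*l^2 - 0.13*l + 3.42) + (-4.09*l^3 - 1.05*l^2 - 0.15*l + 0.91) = -7.3*l^3 - 3.36*l^2 - 0.28*l + 4.33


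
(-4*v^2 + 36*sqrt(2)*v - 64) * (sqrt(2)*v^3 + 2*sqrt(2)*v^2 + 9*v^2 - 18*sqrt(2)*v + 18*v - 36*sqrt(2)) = -4*sqrt(2)*v^5 - 8*sqrt(2)*v^4 + 36*v^4 + 72*v^3 + 332*sqrt(2)*v^3 - 1872*v^2 + 664*sqrt(2)*v^2 - 3744*v + 1152*sqrt(2)*v + 2304*sqrt(2)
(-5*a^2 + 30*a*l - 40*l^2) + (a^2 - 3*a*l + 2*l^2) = -4*a^2 + 27*a*l - 38*l^2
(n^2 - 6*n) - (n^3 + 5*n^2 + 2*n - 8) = -n^3 - 4*n^2 - 8*n + 8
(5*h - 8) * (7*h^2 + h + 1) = 35*h^3 - 51*h^2 - 3*h - 8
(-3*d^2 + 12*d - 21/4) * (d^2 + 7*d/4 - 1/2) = -3*d^4 + 27*d^3/4 + 69*d^2/4 - 243*d/16 + 21/8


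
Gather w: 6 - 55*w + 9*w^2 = 9*w^2 - 55*w + 6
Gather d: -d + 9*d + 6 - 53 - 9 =8*d - 56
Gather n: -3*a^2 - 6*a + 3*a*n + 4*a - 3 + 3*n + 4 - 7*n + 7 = -3*a^2 - 2*a + n*(3*a - 4) + 8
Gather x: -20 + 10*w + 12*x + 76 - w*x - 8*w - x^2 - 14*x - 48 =2*w - x^2 + x*(-w - 2) + 8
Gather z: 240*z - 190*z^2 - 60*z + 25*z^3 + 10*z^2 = 25*z^3 - 180*z^2 + 180*z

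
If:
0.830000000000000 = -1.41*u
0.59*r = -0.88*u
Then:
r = 0.88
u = -0.59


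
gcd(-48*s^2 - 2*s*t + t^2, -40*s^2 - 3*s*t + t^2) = 8*s - t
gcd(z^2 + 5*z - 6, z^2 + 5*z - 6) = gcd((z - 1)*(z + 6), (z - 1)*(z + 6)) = z^2 + 5*z - 6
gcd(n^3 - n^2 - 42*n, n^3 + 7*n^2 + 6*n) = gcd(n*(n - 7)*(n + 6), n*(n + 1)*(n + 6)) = n^2 + 6*n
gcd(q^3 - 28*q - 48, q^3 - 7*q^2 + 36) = q^2 - 4*q - 12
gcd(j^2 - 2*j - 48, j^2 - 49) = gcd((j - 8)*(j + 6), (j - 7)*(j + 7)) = 1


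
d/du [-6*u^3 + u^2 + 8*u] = -18*u^2 + 2*u + 8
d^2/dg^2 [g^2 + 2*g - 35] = 2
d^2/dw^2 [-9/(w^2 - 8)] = 18*(-3*w^2 - 8)/(w^2 - 8)^3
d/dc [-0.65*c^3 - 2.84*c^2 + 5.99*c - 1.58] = -1.95*c^2 - 5.68*c + 5.99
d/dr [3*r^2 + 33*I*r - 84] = 6*r + 33*I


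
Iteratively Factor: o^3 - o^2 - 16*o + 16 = (o - 1)*(o^2 - 16) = (o - 1)*(o + 4)*(o - 4)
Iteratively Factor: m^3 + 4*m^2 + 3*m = (m)*(m^2 + 4*m + 3) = m*(m + 3)*(m + 1)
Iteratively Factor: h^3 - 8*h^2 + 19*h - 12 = (h - 4)*(h^2 - 4*h + 3) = (h - 4)*(h - 1)*(h - 3)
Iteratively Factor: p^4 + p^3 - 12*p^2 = (p)*(p^3 + p^2 - 12*p) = p*(p + 4)*(p^2 - 3*p) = p*(p - 3)*(p + 4)*(p)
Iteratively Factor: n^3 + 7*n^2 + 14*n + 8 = (n + 2)*(n^2 + 5*n + 4) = (n + 2)*(n + 4)*(n + 1)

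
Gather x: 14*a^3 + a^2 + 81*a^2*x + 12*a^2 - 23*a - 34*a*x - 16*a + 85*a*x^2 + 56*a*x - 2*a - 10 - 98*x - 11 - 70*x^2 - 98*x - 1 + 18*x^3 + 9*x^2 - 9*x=14*a^3 + 13*a^2 - 41*a + 18*x^3 + x^2*(85*a - 61) + x*(81*a^2 + 22*a - 205) - 22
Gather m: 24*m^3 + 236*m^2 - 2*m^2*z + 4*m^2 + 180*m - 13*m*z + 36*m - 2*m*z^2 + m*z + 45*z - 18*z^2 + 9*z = 24*m^3 + m^2*(240 - 2*z) + m*(-2*z^2 - 12*z + 216) - 18*z^2 + 54*z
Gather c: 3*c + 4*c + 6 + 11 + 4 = 7*c + 21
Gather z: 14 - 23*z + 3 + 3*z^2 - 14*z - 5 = 3*z^2 - 37*z + 12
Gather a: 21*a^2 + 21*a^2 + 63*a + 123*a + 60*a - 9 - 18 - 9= 42*a^2 + 246*a - 36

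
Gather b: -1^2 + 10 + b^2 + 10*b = b^2 + 10*b + 9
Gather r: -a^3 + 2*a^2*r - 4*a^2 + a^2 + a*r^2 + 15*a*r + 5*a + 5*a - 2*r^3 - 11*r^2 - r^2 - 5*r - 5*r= -a^3 - 3*a^2 + 10*a - 2*r^3 + r^2*(a - 12) + r*(2*a^2 + 15*a - 10)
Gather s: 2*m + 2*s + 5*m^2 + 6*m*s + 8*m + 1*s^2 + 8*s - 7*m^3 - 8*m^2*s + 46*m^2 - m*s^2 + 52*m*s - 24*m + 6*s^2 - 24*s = -7*m^3 + 51*m^2 - 14*m + s^2*(7 - m) + s*(-8*m^2 + 58*m - 14)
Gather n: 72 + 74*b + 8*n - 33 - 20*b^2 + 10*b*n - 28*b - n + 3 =-20*b^2 + 46*b + n*(10*b + 7) + 42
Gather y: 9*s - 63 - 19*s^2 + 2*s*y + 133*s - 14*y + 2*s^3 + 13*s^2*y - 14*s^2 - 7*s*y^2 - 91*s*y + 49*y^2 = 2*s^3 - 33*s^2 + 142*s + y^2*(49 - 7*s) + y*(13*s^2 - 89*s - 14) - 63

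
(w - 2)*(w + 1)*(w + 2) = w^3 + w^2 - 4*w - 4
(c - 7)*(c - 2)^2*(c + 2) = c^4 - 9*c^3 + 10*c^2 + 36*c - 56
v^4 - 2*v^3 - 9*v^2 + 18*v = v*(v - 3)*(v - 2)*(v + 3)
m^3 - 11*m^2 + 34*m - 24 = (m - 6)*(m - 4)*(m - 1)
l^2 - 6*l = l*(l - 6)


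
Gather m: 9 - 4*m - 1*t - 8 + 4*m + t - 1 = 0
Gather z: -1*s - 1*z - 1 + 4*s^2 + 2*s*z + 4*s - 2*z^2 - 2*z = 4*s^2 + 3*s - 2*z^2 + z*(2*s - 3) - 1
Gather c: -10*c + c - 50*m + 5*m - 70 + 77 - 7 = -9*c - 45*m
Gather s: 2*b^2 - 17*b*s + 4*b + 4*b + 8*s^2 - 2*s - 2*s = 2*b^2 + 8*b + 8*s^2 + s*(-17*b - 4)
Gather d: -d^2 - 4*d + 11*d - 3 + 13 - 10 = -d^2 + 7*d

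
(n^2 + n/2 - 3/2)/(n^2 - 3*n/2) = (2*n^2 + n - 3)/(n*(2*n - 3))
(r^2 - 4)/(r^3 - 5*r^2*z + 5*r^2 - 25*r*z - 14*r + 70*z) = (-r - 2)/(-r^2 + 5*r*z - 7*r + 35*z)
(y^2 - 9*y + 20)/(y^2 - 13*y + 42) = (y^2 - 9*y + 20)/(y^2 - 13*y + 42)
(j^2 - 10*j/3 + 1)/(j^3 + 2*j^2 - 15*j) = (j - 1/3)/(j*(j + 5))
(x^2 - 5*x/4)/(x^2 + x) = (x - 5/4)/(x + 1)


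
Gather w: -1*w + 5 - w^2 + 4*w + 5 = -w^2 + 3*w + 10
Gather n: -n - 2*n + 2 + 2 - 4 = -3*n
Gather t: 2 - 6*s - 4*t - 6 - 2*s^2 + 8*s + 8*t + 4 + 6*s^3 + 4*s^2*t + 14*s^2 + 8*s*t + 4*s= 6*s^3 + 12*s^2 + 6*s + t*(4*s^2 + 8*s + 4)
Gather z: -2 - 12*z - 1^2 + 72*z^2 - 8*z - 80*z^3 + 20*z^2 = -80*z^3 + 92*z^2 - 20*z - 3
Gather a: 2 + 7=9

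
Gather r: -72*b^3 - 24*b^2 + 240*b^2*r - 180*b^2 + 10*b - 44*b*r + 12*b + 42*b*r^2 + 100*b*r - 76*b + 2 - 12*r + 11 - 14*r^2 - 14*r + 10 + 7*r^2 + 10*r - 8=-72*b^3 - 204*b^2 - 54*b + r^2*(42*b - 7) + r*(240*b^2 + 56*b - 16) + 15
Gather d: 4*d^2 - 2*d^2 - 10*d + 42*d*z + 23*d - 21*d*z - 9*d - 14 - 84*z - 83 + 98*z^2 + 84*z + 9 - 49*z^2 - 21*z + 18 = 2*d^2 + d*(21*z + 4) + 49*z^2 - 21*z - 70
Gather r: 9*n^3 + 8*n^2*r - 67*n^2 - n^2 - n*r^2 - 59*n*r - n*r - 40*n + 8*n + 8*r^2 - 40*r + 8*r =9*n^3 - 68*n^2 - 32*n + r^2*(8 - n) + r*(8*n^2 - 60*n - 32)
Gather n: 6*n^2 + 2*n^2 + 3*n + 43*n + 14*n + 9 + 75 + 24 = 8*n^2 + 60*n + 108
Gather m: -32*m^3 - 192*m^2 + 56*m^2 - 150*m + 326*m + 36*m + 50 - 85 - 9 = -32*m^3 - 136*m^2 + 212*m - 44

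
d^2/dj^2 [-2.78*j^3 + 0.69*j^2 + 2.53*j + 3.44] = 1.38 - 16.68*j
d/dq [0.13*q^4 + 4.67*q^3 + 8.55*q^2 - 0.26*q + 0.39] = 0.52*q^3 + 14.01*q^2 + 17.1*q - 0.26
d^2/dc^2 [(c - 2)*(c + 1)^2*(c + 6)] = 12*c^2 + 36*c - 6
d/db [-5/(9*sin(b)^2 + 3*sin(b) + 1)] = 15*(6*sin(b) + 1)*cos(b)/(9*sin(b)^2 + 3*sin(b) + 1)^2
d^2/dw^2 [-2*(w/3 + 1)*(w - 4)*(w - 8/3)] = 44/9 - 4*w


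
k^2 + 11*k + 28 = (k + 4)*(k + 7)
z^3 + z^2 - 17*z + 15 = (z - 3)*(z - 1)*(z + 5)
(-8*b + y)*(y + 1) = -8*b*y - 8*b + y^2 + y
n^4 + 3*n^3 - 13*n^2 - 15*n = n*(n - 3)*(n + 1)*(n + 5)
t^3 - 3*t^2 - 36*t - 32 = (t - 8)*(t + 1)*(t + 4)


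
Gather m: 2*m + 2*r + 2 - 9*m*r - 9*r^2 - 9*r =m*(2 - 9*r) - 9*r^2 - 7*r + 2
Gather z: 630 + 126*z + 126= 126*z + 756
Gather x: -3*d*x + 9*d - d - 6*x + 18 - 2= 8*d + x*(-3*d - 6) + 16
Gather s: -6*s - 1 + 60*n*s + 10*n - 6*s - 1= 10*n + s*(60*n - 12) - 2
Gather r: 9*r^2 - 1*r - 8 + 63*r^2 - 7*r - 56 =72*r^2 - 8*r - 64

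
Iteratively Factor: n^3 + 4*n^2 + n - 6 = (n + 3)*(n^2 + n - 2) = (n + 2)*(n + 3)*(n - 1)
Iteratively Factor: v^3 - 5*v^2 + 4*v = (v - 1)*(v^2 - 4*v) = v*(v - 1)*(v - 4)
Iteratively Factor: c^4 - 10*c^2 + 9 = (c - 3)*(c^3 + 3*c^2 - c - 3) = (c - 3)*(c + 1)*(c^2 + 2*c - 3) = (c - 3)*(c + 1)*(c + 3)*(c - 1)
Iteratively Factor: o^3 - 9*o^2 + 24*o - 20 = (o - 2)*(o^2 - 7*o + 10) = (o - 5)*(o - 2)*(o - 2)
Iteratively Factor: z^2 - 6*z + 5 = (z - 1)*(z - 5)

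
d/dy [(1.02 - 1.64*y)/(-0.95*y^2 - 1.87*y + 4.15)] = (-1.558*y^2 + 1.938*y - 4.8986)/(0.9025*y^4 + 3.553*y^3 - 4.3881*y^2 - 15.521*y + 17.2225)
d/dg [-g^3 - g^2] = g*(-3*g - 2)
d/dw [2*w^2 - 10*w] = 4*w - 10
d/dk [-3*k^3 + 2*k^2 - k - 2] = -9*k^2 + 4*k - 1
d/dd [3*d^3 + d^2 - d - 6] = 9*d^2 + 2*d - 1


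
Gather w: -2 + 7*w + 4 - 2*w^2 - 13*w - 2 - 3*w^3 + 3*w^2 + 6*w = -3*w^3 + w^2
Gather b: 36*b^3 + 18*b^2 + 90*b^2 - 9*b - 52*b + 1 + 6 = 36*b^3 + 108*b^2 - 61*b + 7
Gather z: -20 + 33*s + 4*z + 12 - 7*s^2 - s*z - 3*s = -7*s^2 + 30*s + z*(4 - s) - 8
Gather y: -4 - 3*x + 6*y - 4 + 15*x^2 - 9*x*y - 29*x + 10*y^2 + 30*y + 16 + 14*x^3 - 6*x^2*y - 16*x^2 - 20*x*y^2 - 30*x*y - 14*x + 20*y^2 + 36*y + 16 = 14*x^3 - x^2 - 46*x + y^2*(30 - 20*x) + y*(-6*x^2 - 39*x + 72) + 24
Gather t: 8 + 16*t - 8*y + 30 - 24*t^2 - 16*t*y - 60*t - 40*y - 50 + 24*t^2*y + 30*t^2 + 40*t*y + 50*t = t^2*(24*y + 6) + t*(24*y + 6) - 48*y - 12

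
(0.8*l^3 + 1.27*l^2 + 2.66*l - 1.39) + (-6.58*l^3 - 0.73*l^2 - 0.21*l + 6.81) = -5.78*l^3 + 0.54*l^2 + 2.45*l + 5.42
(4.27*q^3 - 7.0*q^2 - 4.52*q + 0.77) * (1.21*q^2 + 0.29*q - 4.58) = 5.1667*q^5 - 7.2317*q^4 - 27.0558*q^3 + 31.6809*q^2 + 20.9249*q - 3.5266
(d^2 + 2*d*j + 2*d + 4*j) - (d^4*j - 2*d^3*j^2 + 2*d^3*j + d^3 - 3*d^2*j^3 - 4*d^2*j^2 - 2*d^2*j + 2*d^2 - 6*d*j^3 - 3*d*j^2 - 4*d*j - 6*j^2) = -d^4*j + 2*d^3*j^2 - 2*d^3*j - d^3 + 3*d^2*j^3 + 4*d^2*j^2 + 2*d^2*j - d^2 + 6*d*j^3 + 3*d*j^2 + 6*d*j + 2*d + 6*j^2 + 4*j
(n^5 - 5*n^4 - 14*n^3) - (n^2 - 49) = n^5 - 5*n^4 - 14*n^3 - n^2 + 49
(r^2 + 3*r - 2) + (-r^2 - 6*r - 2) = -3*r - 4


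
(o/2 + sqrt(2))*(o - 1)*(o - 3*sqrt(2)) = o^3/2 - sqrt(2)*o^2/2 - o^2/2 - 6*o + sqrt(2)*o/2 + 6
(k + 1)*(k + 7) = k^2 + 8*k + 7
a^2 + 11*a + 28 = (a + 4)*(a + 7)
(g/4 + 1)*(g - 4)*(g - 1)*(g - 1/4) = g^4/4 - 5*g^3/16 - 63*g^2/16 + 5*g - 1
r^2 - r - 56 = (r - 8)*(r + 7)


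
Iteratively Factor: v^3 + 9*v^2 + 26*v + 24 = (v + 4)*(v^2 + 5*v + 6) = (v + 2)*(v + 4)*(v + 3)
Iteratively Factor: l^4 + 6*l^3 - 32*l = (l + 4)*(l^3 + 2*l^2 - 8*l) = (l - 2)*(l + 4)*(l^2 + 4*l) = l*(l - 2)*(l + 4)*(l + 4)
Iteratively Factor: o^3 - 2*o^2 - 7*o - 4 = (o + 1)*(o^2 - 3*o - 4) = (o + 1)^2*(o - 4)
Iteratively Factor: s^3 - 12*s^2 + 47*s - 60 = (s - 4)*(s^2 - 8*s + 15) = (s - 5)*(s - 4)*(s - 3)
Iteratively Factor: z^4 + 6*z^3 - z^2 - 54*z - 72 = (z + 2)*(z^3 + 4*z^2 - 9*z - 36) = (z + 2)*(z + 3)*(z^2 + z - 12) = (z - 3)*(z + 2)*(z + 3)*(z + 4)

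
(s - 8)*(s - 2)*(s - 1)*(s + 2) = s^4 - 9*s^3 + 4*s^2 + 36*s - 32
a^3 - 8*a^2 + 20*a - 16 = (a - 4)*(a - 2)^2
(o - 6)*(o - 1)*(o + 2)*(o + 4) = o^4 - o^3 - 28*o^2 - 20*o + 48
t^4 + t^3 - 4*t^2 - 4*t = t*(t - 2)*(t + 1)*(t + 2)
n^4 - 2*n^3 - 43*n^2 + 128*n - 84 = (n - 6)*(n - 2)*(n - 1)*(n + 7)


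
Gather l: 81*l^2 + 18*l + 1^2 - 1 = 81*l^2 + 18*l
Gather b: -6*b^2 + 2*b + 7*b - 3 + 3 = -6*b^2 + 9*b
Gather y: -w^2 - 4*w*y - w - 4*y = -w^2 - w + y*(-4*w - 4)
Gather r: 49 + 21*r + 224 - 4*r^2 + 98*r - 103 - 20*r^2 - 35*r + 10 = -24*r^2 + 84*r + 180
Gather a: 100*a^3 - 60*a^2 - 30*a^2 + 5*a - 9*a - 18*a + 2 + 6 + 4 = 100*a^3 - 90*a^2 - 22*a + 12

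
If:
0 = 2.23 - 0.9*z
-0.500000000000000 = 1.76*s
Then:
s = -0.28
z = 2.48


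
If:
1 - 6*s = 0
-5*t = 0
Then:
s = 1/6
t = 0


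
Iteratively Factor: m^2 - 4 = (m - 2)*(m + 2)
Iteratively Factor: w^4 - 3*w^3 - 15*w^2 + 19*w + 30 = (w - 5)*(w^3 + 2*w^2 - 5*w - 6) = (w - 5)*(w + 1)*(w^2 + w - 6) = (w - 5)*(w + 1)*(w + 3)*(w - 2)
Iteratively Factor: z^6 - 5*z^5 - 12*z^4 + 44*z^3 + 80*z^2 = (z + 2)*(z^5 - 7*z^4 + 2*z^3 + 40*z^2) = z*(z + 2)*(z^4 - 7*z^3 + 2*z^2 + 40*z) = z^2*(z + 2)*(z^3 - 7*z^2 + 2*z + 40) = z^2*(z - 4)*(z + 2)*(z^2 - 3*z - 10) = z^2*(z - 5)*(z - 4)*(z + 2)*(z + 2)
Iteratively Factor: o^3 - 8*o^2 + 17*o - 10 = (o - 5)*(o^2 - 3*o + 2) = (o - 5)*(o - 1)*(o - 2)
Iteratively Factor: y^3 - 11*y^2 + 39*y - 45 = (y - 3)*(y^2 - 8*y + 15) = (y - 3)^2*(y - 5)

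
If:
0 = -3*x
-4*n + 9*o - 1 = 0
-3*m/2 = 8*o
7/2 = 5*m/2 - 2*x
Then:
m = 7/5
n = -269/320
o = -21/80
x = 0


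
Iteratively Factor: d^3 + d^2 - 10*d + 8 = (d - 2)*(d^2 + 3*d - 4) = (d - 2)*(d + 4)*(d - 1)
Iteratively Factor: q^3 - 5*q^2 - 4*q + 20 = (q - 5)*(q^2 - 4) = (q - 5)*(q - 2)*(q + 2)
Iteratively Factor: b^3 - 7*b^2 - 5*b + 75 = (b - 5)*(b^2 - 2*b - 15) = (b - 5)*(b + 3)*(b - 5)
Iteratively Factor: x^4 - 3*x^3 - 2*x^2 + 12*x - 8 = (x - 1)*(x^3 - 2*x^2 - 4*x + 8) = (x - 2)*(x - 1)*(x^2 - 4) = (x - 2)*(x - 1)*(x + 2)*(x - 2)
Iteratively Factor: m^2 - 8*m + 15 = (m - 3)*(m - 5)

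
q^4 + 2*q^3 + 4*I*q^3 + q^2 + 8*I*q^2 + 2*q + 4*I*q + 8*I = (q + 2)*(q - I)*(q + I)*(q + 4*I)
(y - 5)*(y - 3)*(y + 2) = y^3 - 6*y^2 - y + 30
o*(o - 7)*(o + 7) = o^3 - 49*o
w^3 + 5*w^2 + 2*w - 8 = (w - 1)*(w + 2)*(w + 4)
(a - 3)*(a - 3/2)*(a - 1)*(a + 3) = a^4 - 5*a^3/2 - 15*a^2/2 + 45*a/2 - 27/2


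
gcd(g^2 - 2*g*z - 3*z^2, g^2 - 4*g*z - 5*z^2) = g + z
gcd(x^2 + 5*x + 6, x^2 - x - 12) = x + 3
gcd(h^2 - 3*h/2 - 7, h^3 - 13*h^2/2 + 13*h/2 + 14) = h - 7/2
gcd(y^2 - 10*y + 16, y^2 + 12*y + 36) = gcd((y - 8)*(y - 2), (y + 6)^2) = 1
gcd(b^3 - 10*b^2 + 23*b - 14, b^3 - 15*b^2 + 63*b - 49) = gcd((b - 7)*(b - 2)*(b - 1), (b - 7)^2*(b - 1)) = b^2 - 8*b + 7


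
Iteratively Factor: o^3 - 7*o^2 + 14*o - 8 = (o - 1)*(o^2 - 6*o + 8) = (o - 2)*(o - 1)*(o - 4)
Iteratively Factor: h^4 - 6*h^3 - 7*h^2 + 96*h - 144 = (h + 4)*(h^3 - 10*h^2 + 33*h - 36) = (h - 3)*(h + 4)*(h^2 - 7*h + 12) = (h - 4)*(h - 3)*(h + 4)*(h - 3)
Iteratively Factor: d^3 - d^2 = (d)*(d^2 - d) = d*(d - 1)*(d)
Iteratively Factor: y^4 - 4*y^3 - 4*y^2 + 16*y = (y + 2)*(y^3 - 6*y^2 + 8*y) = (y - 2)*(y + 2)*(y^2 - 4*y) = y*(y - 2)*(y + 2)*(y - 4)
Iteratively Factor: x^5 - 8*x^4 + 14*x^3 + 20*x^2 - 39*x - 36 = (x + 1)*(x^4 - 9*x^3 + 23*x^2 - 3*x - 36) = (x + 1)^2*(x^3 - 10*x^2 + 33*x - 36) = (x - 3)*(x + 1)^2*(x^2 - 7*x + 12) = (x - 3)^2*(x + 1)^2*(x - 4)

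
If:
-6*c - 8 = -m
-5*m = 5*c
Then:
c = -8/7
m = 8/7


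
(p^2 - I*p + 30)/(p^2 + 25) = (p - 6*I)/(p - 5*I)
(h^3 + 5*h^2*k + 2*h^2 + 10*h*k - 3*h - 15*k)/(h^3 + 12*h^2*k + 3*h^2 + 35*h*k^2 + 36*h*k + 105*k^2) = (h - 1)/(h + 7*k)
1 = 1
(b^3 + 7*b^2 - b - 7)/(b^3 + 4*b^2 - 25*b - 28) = (b - 1)/(b - 4)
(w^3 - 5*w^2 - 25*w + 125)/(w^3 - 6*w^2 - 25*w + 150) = (w - 5)/(w - 6)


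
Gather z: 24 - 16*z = 24 - 16*z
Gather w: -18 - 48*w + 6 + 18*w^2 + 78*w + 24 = 18*w^2 + 30*w + 12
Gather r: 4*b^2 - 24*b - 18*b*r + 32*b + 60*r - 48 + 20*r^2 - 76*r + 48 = 4*b^2 + 8*b + 20*r^2 + r*(-18*b - 16)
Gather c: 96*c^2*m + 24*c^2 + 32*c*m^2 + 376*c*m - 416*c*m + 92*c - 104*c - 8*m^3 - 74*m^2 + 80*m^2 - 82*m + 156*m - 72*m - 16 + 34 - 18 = c^2*(96*m + 24) + c*(32*m^2 - 40*m - 12) - 8*m^3 + 6*m^2 + 2*m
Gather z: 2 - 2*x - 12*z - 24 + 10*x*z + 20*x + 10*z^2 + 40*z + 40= 18*x + 10*z^2 + z*(10*x + 28) + 18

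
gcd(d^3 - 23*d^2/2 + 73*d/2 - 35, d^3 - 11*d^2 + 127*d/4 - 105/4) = d^2 - 19*d/2 + 35/2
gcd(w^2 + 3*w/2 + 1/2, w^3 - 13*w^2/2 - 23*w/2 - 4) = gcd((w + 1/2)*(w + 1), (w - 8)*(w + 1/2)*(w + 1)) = w^2 + 3*w/2 + 1/2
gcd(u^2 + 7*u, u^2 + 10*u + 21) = u + 7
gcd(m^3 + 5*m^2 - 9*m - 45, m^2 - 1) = 1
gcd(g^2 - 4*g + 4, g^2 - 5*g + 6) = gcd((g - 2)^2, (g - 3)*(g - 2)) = g - 2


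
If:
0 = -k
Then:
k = 0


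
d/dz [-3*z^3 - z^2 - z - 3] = -9*z^2 - 2*z - 1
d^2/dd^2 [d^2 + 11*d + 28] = 2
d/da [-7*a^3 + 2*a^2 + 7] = a*(4 - 21*a)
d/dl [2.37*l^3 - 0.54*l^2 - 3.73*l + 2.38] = 7.11*l^2 - 1.08*l - 3.73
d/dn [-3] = 0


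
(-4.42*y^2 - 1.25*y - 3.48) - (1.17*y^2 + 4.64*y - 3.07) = -5.59*y^2 - 5.89*y - 0.41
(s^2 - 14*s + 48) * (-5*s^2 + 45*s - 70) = -5*s^4 + 115*s^3 - 940*s^2 + 3140*s - 3360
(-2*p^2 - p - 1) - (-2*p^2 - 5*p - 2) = 4*p + 1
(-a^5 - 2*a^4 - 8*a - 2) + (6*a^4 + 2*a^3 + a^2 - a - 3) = -a^5 + 4*a^4 + 2*a^3 + a^2 - 9*a - 5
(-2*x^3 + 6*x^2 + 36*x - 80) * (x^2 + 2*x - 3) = -2*x^5 + 2*x^4 + 54*x^3 - 26*x^2 - 268*x + 240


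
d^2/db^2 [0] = 0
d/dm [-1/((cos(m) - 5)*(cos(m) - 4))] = (9 - 2*cos(m))*sin(m)/((cos(m) - 5)^2*(cos(m) - 4)^2)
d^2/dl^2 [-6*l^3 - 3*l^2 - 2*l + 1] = -36*l - 6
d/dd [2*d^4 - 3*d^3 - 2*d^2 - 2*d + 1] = 8*d^3 - 9*d^2 - 4*d - 2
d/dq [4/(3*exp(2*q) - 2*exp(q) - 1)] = (8 - 24*exp(q))*exp(q)/(-3*exp(2*q) + 2*exp(q) + 1)^2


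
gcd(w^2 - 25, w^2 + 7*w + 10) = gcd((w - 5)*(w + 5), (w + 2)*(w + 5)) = w + 5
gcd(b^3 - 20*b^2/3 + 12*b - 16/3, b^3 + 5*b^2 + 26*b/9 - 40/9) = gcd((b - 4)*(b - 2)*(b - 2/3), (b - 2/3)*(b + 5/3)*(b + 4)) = b - 2/3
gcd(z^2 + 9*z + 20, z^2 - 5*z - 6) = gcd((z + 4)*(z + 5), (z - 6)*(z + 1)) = 1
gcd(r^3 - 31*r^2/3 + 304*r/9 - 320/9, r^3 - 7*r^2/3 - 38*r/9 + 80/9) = r - 8/3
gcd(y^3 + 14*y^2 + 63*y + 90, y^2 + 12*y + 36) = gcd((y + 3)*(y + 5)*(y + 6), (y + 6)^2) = y + 6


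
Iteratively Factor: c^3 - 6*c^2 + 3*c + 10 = (c - 5)*(c^2 - c - 2) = (c - 5)*(c - 2)*(c + 1)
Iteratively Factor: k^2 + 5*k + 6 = (k + 2)*(k + 3)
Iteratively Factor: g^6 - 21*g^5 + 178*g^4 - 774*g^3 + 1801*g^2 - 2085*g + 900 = (g - 3)*(g^5 - 18*g^4 + 124*g^3 - 402*g^2 + 595*g - 300) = (g - 3)^2*(g^4 - 15*g^3 + 79*g^2 - 165*g + 100) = (g - 4)*(g - 3)^2*(g^3 - 11*g^2 + 35*g - 25) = (g - 5)*(g - 4)*(g - 3)^2*(g^2 - 6*g + 5) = (g - 5)^2*(g - 4)*(g - 3)^2*(g - 1)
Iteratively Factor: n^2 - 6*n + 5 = (n - 5)*(n - 1)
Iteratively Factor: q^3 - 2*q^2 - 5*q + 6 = (q - 1)*(q^2 - q - 6) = (q - 3)*(q - 1)*(q + 2)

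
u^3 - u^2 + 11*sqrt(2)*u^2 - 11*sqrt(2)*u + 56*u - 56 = (u - 1)*(u + 4*sqrt(2))*(u + 7*sqrt(2))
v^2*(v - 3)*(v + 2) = v^4 - v^3 - 6*v^2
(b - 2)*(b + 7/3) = b^2 + b/3 - 14/3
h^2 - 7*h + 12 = (h - 4)*(h - 3)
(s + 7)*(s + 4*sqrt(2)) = s^2 + 4*sqrt(2)*s + 7*s + 28*sqrt(2)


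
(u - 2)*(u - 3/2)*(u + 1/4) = u^3 - 13*u^2/4 + 17*u/8 + 3/4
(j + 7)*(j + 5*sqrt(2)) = j^2 + 7*j + 5*sqrt(2)*j + 35*sqrt(2)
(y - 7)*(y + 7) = y^2 - 49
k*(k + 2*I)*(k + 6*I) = k^3 + 8*I*k^2 - 12*k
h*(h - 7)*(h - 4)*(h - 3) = h^4 - 14*h^3 + 61*h^2 - 84*h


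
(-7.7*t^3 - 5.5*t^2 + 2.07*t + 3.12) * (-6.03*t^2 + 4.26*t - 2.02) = 46.431*t^5 + 0.363*t^4 - 20.3581*t^3 + 1.1146*t^2 + 9.1098*t - 6.3024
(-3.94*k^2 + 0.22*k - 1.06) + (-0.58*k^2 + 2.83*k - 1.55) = -4.52*k^2 + 3.05*k - 2.61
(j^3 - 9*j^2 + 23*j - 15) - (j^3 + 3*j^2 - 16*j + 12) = -12*j^2 + 39*j - 27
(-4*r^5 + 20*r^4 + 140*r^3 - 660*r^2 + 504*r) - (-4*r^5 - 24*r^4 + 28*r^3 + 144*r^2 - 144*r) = 44*r^4 + 112*r^3 - 804*r^2 + 648*r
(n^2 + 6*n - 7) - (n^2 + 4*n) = 2*n - 7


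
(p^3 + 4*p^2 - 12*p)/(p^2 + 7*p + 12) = p*(p^2 + 4*p - 12)/(p^2 + 7*p + 12)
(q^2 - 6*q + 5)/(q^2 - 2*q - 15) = (q - 1)/(q + 3)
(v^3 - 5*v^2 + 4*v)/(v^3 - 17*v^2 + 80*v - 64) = v*(v - 4)/(v^2 - 16*v + 64)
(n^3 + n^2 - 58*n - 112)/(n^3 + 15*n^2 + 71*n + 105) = (n^2 - 6*n - 16)/(n^2 + 8*n + 15)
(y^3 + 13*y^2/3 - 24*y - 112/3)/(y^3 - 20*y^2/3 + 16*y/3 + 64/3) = (y + 7)/(y - 4)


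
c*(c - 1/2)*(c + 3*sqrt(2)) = c^3 - c^2/2 + 3*sqrt(2)*c^2 - 3*sqrt(2)*c/2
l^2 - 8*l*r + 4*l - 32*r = (l + 4)*(l - 8*r)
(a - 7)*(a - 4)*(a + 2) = a^3 - 9*a^2 + 6*a + 56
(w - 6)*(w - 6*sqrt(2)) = w^2 - 6*sqrt(2)*w - 6*w + 36*sqrt(2)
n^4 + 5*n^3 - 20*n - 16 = (n - 2)*(n + 1)*(n + 2)*(n + 4)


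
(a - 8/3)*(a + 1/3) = a^2 - 7*a/3 - 8/9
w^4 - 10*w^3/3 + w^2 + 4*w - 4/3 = (w - 2)^2*(w - 1/3)*(w + 1)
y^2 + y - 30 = (y - 5)*(y + 6)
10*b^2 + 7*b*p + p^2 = (2*b + p)*(5*b + p)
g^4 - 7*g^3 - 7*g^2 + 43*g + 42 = (g - 7)*(g - 3)*(g + 1)*(g + 2)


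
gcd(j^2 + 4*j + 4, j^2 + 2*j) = j + 2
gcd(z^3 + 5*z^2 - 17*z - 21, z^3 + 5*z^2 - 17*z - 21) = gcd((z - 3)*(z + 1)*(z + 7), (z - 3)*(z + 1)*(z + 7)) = z^3 + 5*z^2 - 17*z - 21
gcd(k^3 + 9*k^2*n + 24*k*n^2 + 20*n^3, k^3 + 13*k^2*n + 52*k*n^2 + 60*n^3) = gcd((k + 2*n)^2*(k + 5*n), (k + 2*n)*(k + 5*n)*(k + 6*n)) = k^2 + 7*k*n + 10*n^2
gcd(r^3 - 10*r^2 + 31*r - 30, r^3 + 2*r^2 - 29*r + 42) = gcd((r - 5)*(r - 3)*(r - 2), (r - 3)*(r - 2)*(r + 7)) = r^2 - 5*r + 6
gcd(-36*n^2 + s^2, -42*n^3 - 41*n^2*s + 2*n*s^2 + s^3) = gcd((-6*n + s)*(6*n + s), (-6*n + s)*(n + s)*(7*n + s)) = -6*n + s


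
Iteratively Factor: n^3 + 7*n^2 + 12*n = (n + 4)*(n^2 + 3*n) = (n + 3)*(n + 4)*(n)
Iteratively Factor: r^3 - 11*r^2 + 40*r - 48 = (r - 4)*(r^2 - 7*r + 12) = (r - 4)^2*(r - 3)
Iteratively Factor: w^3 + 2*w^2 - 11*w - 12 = (w - 3)*(w^2 + 5*w + 4) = (w - 3)*(w + 1)*(w + 4)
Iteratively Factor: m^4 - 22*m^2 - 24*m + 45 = (m - 5)*(m^3 + 5*m^2 + 3*m - 9) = (m - 5)*(m + 3)*(m^2 + 2*m - 3) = (m - 5)*(m - 1)*(m + 3)*(m + 3)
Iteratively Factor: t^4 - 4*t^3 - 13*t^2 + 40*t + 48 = (t - 4)*(t^3 - 13*t - 12) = (t - 4)*(t + 1)*(t^2 - t - 12) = (t - 4)^2*(t + 1)*(t + 3)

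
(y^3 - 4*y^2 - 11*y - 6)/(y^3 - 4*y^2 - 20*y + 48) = (y^2 + 2*y + 1)/(y^2 + 2*y - 8)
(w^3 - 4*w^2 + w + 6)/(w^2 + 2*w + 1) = (w^2 - 5*w + 6)/(w + 1)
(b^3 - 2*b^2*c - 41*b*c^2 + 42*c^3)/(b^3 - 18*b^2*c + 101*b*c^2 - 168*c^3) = (b^2 + 5*b*c - 6*c^2)/(b^2 - 11*b*c + 24*c^2)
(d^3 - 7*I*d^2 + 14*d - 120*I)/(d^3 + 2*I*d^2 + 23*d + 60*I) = (d - 6*I)/(d + 3*I)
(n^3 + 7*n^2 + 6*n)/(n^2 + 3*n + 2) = n*(n + 6)/(n + 2)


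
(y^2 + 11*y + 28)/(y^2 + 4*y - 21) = (y + 4)/(y - 3)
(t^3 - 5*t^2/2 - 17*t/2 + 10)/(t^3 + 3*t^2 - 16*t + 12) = (t^2 - 3*t/2 - 10)/(t^2 + 4*t - 12)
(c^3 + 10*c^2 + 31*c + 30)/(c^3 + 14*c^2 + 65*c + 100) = (c^2 + 5*c + 6)/(c^2 + 9*c + 20)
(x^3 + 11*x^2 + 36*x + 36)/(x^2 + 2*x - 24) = (x^2 + 5*x + 6)/(x - 4)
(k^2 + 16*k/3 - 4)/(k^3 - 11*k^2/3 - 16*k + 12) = (k + 6)/(k^2 - 3*k - 18)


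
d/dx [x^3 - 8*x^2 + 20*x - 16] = 3*x^2 - 16*x + 20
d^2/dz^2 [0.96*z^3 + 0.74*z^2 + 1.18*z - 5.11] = 5.76*z + 1.48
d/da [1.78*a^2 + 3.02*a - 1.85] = 3.56*a + 3.02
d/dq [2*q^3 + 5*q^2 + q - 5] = 6*q^2 + 10*q + 1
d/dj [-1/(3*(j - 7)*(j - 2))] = (2*j - 9)/(3*(j - 7)^2*(j - 2)^2)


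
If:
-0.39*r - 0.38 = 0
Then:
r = -0.97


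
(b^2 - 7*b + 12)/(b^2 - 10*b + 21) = (b - 4)/(b - 7)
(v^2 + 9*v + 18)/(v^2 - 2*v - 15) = (v + 6)/(v - 5)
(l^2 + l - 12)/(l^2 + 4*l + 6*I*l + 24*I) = (l - 3)/(l + 6*I)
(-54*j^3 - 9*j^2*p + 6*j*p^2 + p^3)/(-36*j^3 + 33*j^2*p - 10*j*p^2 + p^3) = (18*j^2 + 9*j*p + p^2)/(12*j^2 - 7*j*p + p^2)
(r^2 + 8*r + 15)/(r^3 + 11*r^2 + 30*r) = (r + 3)/(r*(r + 6))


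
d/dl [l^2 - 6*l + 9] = 2*l - 6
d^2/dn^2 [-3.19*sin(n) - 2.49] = 3.19*sin(n)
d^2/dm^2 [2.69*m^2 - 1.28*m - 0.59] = 5.38000000000000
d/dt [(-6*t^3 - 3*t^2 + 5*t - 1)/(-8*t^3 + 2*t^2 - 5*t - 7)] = (-36*t^4 + 140*t^3 + 107*t^2 + 46*t - 40)/(64*t^6 - 32*t^5 + 84*t^4 + 92*t^3 - 3*t^2 + 70*t + 49)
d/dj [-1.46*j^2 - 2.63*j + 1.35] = -2.92*j - 2.63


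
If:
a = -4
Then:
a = -4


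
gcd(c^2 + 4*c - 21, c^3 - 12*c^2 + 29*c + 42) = 1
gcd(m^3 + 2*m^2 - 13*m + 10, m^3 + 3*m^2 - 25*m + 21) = m - 1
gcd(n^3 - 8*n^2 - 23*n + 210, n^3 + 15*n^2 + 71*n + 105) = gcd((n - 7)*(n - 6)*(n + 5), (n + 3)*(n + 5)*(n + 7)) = n + 5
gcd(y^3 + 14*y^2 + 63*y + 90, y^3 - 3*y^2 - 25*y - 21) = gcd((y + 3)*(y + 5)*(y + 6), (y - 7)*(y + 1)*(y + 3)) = y + 3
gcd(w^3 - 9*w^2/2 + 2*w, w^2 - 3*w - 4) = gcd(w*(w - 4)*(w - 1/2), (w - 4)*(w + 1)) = w - 4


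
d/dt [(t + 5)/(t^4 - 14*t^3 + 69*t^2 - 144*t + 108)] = (-3*t^3 - t^2 + 138*t - 276)/(t^7 - 25*t^6 + 259*t^5 - 1443*t^4 + 4680*t^3 - 8856*t^2 + 9072*t - 3888)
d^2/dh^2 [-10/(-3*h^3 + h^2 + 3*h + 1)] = 20*((1 - 9*h)*(-3*h^3 + h^2 + 3*h + 1) - (-9*h^2 + 2*h + 3)^2)/(-3*h^3 + h^2 + 3*h + 1)^3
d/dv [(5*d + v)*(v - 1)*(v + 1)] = 10*d*v + 3*v^2 - 1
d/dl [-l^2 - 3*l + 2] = -2*l - 3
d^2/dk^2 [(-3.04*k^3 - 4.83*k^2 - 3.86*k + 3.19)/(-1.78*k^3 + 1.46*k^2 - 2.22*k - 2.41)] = (46.407448*k^6 + 1.30295999999997*k^5 - 452.483832*k^4 - 88.8161720000001*k^3 - 115.579308*k^2 + 331.57386*k - 39.089158)/(5.639752*k^9 - 13.877592*k^8 + 32.484288*k^7 - 14.82062*k^6 + 2.935464*k^5 + 50.965212*k^4 - 4.91145*k^3 + 10.192854*k^2 + 38.681946*k + 13.997521)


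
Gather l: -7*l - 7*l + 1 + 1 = 2 - 14*l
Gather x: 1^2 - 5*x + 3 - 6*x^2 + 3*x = -6*x^2 - 2*x + 4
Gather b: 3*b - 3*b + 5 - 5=0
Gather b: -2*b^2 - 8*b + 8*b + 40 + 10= 50 - 2*b^2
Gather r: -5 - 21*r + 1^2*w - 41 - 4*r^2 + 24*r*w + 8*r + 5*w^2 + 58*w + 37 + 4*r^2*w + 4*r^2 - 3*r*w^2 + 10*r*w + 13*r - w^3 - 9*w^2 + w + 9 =4*r^2*w + r*(-3*w^2 + 34*w) - w^3 - 4*w^2 + 60*w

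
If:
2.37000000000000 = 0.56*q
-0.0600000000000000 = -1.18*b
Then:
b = 0.05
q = 4.23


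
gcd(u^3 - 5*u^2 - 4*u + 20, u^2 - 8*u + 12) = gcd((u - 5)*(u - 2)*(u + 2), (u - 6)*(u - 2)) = u - 2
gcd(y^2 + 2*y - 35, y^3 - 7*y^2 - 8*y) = 1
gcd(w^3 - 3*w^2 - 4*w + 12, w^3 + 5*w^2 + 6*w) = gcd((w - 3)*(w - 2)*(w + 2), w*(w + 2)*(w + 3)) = w + 2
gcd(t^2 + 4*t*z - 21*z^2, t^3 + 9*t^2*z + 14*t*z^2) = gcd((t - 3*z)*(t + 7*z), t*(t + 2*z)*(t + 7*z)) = t + 7*z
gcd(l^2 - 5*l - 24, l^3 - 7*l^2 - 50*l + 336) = l - 8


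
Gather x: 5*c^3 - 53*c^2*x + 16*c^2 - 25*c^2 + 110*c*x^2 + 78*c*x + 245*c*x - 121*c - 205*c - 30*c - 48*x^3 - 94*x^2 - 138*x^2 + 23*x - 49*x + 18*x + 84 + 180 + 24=5*c^3 - 9*c^2 - 356*c - 48*x^3 + x^2*(110*c - 232) + x*(-53*c^2 + 323*c - 8) + 288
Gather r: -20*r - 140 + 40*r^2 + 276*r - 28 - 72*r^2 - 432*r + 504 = -32*r^2 - 176*r + 336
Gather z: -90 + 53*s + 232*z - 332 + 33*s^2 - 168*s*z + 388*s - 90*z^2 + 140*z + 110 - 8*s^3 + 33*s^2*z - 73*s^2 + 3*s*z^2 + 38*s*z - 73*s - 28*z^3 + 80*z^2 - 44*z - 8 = -8*s^3 - 40*s^2 + 368*s - 28*z^3 + z^2*(3*s - 10) + z*(33*s^2 - 130*s + 328) - 320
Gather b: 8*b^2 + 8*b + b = 8*b^2 + 9*b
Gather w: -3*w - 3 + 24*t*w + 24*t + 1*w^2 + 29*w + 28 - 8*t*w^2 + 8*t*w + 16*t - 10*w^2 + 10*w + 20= 40*t + w^2*(-8*t - 9) + w*(32*t + 36) + 45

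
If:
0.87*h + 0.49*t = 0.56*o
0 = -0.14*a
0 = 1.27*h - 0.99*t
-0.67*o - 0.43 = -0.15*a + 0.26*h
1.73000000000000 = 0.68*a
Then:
No Solution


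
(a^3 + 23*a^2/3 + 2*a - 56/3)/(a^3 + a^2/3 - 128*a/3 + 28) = (3*a^2 + 2*a - 8)/(3*a^2 - 20*a + 12)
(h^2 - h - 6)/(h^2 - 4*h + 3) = (h + 2)/(h - 1)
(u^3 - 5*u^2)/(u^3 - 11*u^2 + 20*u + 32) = u^2*(u - 5)/(u^3 - 11*u^2 + 20*u + 32)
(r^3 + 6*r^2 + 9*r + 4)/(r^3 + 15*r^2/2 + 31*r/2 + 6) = 2*(r^2 + 2*r + 1)/(2*r^2 + 7*r + 3)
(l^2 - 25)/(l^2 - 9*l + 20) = (l + 5)/(l - 4)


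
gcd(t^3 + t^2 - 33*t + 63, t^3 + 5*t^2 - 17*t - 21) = t^2 + 4*t - 21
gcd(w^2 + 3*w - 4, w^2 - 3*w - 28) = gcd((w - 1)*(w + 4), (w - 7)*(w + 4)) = w + 4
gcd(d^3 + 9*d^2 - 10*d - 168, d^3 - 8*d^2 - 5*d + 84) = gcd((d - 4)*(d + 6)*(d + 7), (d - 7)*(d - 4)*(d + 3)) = d - 4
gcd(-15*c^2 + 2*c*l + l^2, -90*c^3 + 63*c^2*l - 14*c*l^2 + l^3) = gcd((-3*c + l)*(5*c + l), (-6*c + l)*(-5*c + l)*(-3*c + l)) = 3*c - l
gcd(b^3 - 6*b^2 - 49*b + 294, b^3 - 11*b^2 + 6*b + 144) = b - 6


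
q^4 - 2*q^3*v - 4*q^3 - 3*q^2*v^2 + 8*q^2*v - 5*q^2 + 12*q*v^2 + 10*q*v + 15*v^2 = (q - 5)*(q + 1)*(q - 3*v)*(q + v)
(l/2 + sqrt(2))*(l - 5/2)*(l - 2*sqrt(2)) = l^3/2 - 5*l^2/4 - 4*l + 10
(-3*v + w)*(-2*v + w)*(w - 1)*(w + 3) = 6*v^2*w^2 + 12*v^2*w - 18*v^2 - 5*v*w^3 - 10*v*w^2 + 15*v*w + w^4 + 2*w^3 - 3*w^2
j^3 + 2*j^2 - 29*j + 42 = (j - 3)*(j - 2)*(j + 7)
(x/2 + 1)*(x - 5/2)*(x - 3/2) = x^3/2 - x^2 - 17*x/8 + 15/4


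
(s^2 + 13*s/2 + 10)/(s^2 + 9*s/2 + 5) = (s + 4)/(s + 2)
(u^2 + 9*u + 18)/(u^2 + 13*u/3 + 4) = 3*(u + 6)/(3*u + 4)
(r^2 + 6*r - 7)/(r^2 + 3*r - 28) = (r - 1)/(r - 4)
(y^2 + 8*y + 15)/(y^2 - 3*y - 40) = (y + 3)/(y - 8)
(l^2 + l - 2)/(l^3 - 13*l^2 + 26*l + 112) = (l - 1)/(l^2 - 15*l + 56)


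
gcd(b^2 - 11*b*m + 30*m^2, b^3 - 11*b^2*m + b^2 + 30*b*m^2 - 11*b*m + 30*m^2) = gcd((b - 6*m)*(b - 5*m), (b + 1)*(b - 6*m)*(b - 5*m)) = b^2 - 11*b*m + 30*m^2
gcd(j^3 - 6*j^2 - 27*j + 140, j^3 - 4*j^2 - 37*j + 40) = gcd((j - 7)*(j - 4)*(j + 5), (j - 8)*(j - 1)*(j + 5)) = j + 5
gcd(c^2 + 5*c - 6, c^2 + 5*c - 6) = c^2 + 5*c - 6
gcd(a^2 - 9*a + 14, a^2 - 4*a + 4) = a - 2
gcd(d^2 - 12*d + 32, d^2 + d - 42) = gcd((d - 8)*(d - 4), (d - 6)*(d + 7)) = 1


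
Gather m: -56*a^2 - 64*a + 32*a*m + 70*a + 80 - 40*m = -56*a^2 + 6*a + m*(32*a - 40) + 80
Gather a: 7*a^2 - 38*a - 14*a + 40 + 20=7*a^2 - 52*a + 60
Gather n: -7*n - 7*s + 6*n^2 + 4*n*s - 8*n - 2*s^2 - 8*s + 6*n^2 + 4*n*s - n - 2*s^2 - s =12*n^2 + n*(8*s - 16) - 4*s^2 - 16*s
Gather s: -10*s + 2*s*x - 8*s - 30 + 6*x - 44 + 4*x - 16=s*(2*x - 18) + 10*x - 90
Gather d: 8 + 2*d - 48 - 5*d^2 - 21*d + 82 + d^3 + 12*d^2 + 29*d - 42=d^3 + 7*d^2 + 10*d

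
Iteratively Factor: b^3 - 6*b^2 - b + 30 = (b - 5)*(b^2 - b - 6) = (b - 5)*(b - 3)*(b + 2)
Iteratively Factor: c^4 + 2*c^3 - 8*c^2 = (c)*(c^3 + 2*c^2 - 8*c) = c^2*(c^2 + 2*c - 8) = c^2*(c - 2)*(c + 4)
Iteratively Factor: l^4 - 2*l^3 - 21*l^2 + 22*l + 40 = (l - 5)*(l^3 + 3*l^2 - 6*l - 8) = (l - 5)*(l + 1)*(l^2 + 2*l - 8) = (l - 5)*(l - 2)*(l + 1)*(l + 4)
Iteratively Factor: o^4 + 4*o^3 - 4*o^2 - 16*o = (o + 2)*(o^3 + 2*o^2 - 8*o) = (o - 2)*(o + 2)*(o^2 + 4*o) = o*(o - 2)*(o + 2)*(o + 4)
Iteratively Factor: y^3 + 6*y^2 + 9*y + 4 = (y + 4)*(y^2 + 2*y + 1) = (y + 1)*(y + 4)*(y + 1)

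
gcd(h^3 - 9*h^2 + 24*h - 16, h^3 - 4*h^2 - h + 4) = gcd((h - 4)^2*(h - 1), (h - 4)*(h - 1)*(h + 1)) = h^2 - 5*h + 4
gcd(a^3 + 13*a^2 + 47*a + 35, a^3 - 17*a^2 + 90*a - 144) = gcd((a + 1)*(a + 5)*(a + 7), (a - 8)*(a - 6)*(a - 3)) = 1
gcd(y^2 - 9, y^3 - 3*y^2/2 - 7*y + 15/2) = y - 3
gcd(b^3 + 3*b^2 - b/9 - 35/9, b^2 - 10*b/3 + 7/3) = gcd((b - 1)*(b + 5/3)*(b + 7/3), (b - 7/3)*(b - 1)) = b - 1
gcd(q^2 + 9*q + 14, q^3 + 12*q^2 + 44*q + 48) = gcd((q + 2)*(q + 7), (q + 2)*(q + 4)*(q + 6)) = q + 2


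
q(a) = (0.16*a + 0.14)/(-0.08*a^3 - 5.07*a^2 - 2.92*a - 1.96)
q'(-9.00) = 0.00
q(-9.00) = 0.00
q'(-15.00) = 0.00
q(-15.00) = 0.00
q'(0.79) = 0.03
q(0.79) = -0.04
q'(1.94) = 0.01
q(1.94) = -0.02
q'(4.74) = 0.00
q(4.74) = -0.01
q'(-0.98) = -0.03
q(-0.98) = 0.00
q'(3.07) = 0.00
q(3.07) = -0.01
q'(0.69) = 0.04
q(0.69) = -0.04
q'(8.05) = 0.00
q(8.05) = -0.00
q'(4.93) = 0.00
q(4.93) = -0.01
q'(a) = (0.16*a + 0.14)*(0.24*a^2 + 10.14*a + 2.92)/(-0.08*a^3 - 5.07*a^2 - 2.92*a - 1.96)^2 + 0.16/(-0.08*a^3 - 5.07*a^2 - 2.92*a - 1.96) = (0.0256*a^3 + 0.8448*a^2 + 1.4196*a + 0.0952000000000001)/(0.0064*a^6 + 0.8112*a^5 + 26.1721*a^4 + 29.9224*a^3 + 28.4008*a^2 + 11.4464*a + 3.8416)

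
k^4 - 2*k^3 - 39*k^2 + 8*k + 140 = (k - 7)*(k - 2)*(k + 2)*(k + 5)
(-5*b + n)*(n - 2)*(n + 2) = -5*b*n^2 + 20*b + n^3 - 4*n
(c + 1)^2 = c^2 + 2*c + 1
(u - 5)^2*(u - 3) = u^3 - 13*u^2 + 55*u - 75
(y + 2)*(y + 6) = y^2 + 8*y + 12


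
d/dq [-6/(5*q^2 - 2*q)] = 12*(5*q - 1)/(q^2*(5*q - 2)^2)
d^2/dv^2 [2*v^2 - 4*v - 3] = 4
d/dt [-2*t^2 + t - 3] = 1 - 4*t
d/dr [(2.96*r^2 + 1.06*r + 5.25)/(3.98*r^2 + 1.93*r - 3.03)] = (1.494*r^2 - 59.7276*r - 13.3443)/(15.8404*r^4 + 15.3628*r^3 - 20.3939*r^2 - 11.6958*r + 9.1809)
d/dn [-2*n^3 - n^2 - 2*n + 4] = -6*n^2 - 2*n - 2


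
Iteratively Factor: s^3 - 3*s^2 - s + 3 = (s - 1)*(s^2 - 2*s - 3) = (s - 1)*(s + 1)*(s - 3)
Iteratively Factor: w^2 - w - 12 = (w - 4)*(w + 3)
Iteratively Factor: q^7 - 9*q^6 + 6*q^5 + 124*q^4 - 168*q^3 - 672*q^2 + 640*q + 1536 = (q - 4)*(q^6 - 5*q^5 - 14*q^4 + 68*q^3 + 104*q^2 - 256*q - 384) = (q - 4)*(q - 3)*(q^5 - 2*q^4 - 20*q^3 + 8*q^2 + 128*q + 128) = (q - 4)^2*(q - 3)*(q^4 + 2*q^3 - 12*q^2 - 40*q - 32) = (q - 4)^2*(q - 3)*(q + 2)*(q^3 - 12*q - 16) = (q - 4)^2*(q - 3)*(q + 2)^2*(q^2 - 2*q - 8) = (q - 4)^3*(q - 3)*(q + 2)^2*(q + 2)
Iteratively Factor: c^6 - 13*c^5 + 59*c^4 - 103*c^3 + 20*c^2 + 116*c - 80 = (c - 4)*(c^5 - 9*c^4 + 23*c^3 - 11*c^2 - 24*c + 20) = (c - 4)*(c - 1)*(c^4 - 8*c^3 + 15*c^2 + 4*c - 20) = (c - 4)*(c - 2)*(c - 1)*(c^3 - 6*c^2 + 3*c + 10) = (c - 4)*(c - 2)^2*(c - 1)*(c^2 - 4*c - 5) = (c - 5)*(c - 4)*(c - 2)^2*(c - 1)*(c + 1)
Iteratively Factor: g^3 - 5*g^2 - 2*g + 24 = (g - 3)*(g^2 - 2*g - 8) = (g - 3)*(g + 2)*(g - 4)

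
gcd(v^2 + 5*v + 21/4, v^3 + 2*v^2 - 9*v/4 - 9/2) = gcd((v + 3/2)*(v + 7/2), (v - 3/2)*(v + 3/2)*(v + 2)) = v + 3/2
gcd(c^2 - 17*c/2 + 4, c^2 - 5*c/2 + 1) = c - 1/2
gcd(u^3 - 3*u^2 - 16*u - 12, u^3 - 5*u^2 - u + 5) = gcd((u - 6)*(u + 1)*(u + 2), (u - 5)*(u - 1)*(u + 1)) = u + 1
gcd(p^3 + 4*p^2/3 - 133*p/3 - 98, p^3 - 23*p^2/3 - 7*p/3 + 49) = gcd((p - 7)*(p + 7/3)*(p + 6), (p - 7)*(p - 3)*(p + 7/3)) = p^2 - 14*p/3 - 49/3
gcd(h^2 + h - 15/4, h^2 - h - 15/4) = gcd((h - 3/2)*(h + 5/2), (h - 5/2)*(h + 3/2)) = 1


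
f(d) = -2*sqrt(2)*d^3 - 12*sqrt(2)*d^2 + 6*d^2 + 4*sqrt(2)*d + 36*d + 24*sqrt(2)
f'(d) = -6*sqrt(2)*d^2 - 24*sqrt(2)*d + 12*d + 4*sqrt(2) + 36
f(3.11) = -27.69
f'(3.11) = -108.65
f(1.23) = 63.32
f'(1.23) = 1.83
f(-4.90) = -100.82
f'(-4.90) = -54.56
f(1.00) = 61.80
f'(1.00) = 11.23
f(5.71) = -612.45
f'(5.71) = -360.28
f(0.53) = 52.52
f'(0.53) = 27.64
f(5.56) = -559.74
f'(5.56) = -342.65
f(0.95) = 61.19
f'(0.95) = 13.15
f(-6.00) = 0.00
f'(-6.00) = -132.17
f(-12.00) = 2841.82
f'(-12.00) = -916.93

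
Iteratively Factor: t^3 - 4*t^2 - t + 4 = (t - 4)*(t^2 - 1) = (t - 4)*(t + 1)*(t - 1)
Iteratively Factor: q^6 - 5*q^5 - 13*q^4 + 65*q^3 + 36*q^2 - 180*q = (q - 3)*(q^5 - 2*q^4 - 19*q^3 + 8*q^2 + 60*q) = (q - 3)*(q - 2)*(q^4 - 19*q^2 - 30*q) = (q - 3)*(q - 2)*(q + 3)*(q^3 - 3*q^2 - 10*q) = (q - 5)*(q - 3)*(q - 2)*(q + 3)*(q^2 + 2*q) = q*(q - 5)*(q - 3)*(q - 2)*(q + 3)*(q + 2)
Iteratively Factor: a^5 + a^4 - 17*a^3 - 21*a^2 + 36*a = (a + 3)*(a^4 - 2*a^3 - 11*a^2 + 12*a) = (a - 1)*(a + 3)*(a^3 - a^2 - 12*a) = (a - 1)*(a + 3)^2*(a^2 - 4*a) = (a - 4)*(a - 1)*(a + 3)^2*(a)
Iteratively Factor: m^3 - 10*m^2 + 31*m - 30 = (m - 3)*(m^2 - 7*m + 10) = (m - 5)*(m - 3)*(m - 2)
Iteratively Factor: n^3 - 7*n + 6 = (n - 2)*(n^2 + 2*n - 3) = (n - 2)*(n + 3)*(n - 1)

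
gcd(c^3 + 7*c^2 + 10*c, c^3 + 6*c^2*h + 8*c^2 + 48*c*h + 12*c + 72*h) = c + 2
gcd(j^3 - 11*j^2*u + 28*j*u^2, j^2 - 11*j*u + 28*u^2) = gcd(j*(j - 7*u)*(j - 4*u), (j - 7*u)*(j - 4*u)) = j^2 - 11*j*u + 28*u^2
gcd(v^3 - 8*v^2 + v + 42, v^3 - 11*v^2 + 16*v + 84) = v^2 - 5*v - 14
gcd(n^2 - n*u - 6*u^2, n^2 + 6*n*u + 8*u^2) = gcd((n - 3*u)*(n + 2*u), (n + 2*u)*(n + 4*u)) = n + 2*u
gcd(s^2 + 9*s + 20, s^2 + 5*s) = s + 5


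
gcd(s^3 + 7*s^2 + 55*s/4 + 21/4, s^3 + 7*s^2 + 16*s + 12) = s + 3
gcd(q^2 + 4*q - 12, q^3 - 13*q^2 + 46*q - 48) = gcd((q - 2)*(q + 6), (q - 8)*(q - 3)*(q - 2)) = q - 2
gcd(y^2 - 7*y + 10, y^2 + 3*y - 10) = y - 2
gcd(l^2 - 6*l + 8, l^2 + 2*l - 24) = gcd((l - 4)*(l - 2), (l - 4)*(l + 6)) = l - 4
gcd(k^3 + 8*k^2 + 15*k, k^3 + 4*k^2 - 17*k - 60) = k^2 + 8*k + 15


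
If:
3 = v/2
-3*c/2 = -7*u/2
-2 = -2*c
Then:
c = 1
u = 3/7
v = 6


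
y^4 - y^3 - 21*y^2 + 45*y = y*(y - 3)^2*(y + 5)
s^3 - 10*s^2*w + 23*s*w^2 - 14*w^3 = (s - 7*w)*(s - 2*w)*(s - w)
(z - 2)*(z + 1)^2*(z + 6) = z^4 + 6*z^3 - 3*z^2 - 20*z - 12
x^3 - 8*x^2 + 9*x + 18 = (x - 6)*(x - 3)*(x + 1)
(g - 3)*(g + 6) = g^2 + 3*g - 18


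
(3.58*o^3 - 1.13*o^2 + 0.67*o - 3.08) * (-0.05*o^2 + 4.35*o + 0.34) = -0.179*o^5 + 15.6295*o^4 - 3.7318*o^3 + 2.6843*o^2 - 13.1702*o - 1.0472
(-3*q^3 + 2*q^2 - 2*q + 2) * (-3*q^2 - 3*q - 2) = 9*q^5 + 3*q^4 + 6*q^3 - 4*q^2 - 2*q - 4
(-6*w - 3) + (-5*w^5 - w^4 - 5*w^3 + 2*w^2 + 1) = -5*w^5 - w^4 - 5*w^3 + 2*w^2 - 6*w - 2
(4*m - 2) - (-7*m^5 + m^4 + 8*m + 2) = 7*m^5 - m^4 - 4*m - 4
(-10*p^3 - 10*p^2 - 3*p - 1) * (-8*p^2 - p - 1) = 80*p^5 + 90*p^4 + 44*p^3 + 21*p^2 + 4*p + 1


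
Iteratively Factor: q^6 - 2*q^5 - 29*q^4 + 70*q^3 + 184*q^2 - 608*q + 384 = (q - 2)*(q^5 - 29*q^3 + 12*q^2 + 208*q - 192) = (q - 4)*(q - 2)*(q^4 + 4*q^3 - 13*q^2 - 40*q + 48) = (q - 4)*(q - 3)*(q - 2)*(q^3 + 7*q^2 + 8*q - 16) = (q - 4)*(q - 3)*(q - 2)*(q + 4)*(q^2 + 3*q - 4) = (q - 4)*(q - 3)*(q - 2)*(q + 4)^2*(q - 1)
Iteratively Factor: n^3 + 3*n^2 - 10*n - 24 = (n + 4)*(n^2 - n - 6) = (n + 2)*(n + 4)*(n - 3)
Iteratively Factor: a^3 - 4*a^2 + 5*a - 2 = (a - 2)*(a^2 - 2*a + 1) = (a - 2)*(a - 1)*(a - 1)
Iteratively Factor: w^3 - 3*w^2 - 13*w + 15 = (w - 5)*(w^2 + 2*w - 3) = (w - 5)*(w - 1)*(w + 3)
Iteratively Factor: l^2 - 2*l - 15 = (l + 3)*(l - 5)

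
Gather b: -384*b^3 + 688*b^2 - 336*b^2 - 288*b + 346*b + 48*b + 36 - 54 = -384*b^3 + 352*b^2 + 106*b - 18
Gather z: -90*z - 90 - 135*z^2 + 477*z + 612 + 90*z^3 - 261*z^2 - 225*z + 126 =90*z^3 - 396*z^2 + 162*z + 648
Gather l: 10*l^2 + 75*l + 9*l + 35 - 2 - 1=10*l^2 + 84*l + 32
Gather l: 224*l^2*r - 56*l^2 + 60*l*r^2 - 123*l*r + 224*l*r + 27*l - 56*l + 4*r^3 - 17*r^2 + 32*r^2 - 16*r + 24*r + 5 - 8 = l^2*(224*r - 56) + l*(60*r^2 + 101*r - 29) + 4*r^3 + 15*r^2 + 8*r - 3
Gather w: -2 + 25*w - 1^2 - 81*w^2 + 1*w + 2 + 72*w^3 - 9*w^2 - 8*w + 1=72*w^3 - 90*w^2 + 18*w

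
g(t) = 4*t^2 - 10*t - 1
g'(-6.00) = -58.00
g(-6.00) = 203.00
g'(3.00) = 14.00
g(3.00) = 5.00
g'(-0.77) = -16.16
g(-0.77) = 9.07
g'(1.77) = 4.16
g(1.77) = -6.17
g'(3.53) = 18.24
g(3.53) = 13.54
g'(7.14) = 47.12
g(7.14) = 131.52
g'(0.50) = -6.00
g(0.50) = -5.00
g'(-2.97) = -33.76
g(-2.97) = 63.98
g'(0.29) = -7.68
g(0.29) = -3.56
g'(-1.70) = -23.60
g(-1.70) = 27.56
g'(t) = 8*t - 10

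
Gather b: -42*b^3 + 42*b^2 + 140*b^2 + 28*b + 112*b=-42*b^3 + 182*b^2 + 140*b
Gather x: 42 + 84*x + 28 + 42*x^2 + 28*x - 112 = 42*x^2 + 112*x - 42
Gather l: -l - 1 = -l - 1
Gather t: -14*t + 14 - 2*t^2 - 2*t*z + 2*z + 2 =-2*t^2 + t*(-2*z - 14) + 2*z + 16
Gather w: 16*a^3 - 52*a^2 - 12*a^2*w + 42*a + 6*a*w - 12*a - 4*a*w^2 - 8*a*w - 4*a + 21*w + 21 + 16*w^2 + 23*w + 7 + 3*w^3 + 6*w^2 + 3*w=16*a^3 - 52*a^2 + 26*a + 3*w^3 + w^2*(22 - 4*a) + w*(-12*a^2 - 2*a + 47) + 28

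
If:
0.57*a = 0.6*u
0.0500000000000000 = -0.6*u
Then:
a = -0.09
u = -0.08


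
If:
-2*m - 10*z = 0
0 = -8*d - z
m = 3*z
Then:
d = 0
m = 0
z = 0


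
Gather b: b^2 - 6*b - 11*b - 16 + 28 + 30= b^2 - 17*b + 42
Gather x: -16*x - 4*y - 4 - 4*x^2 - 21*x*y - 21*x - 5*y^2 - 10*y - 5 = -4*x^2 + x*(-21*y - 37) - 5*y^2 - 14*y - 9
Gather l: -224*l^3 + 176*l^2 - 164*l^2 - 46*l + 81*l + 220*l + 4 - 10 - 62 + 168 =-224*l^3 + 12*l^2 + 255*l + 100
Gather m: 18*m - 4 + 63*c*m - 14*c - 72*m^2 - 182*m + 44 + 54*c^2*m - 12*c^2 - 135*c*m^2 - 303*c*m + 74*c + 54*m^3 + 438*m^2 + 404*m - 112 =-12*c^2 + 60*c + 54*m^3 + m^2*(366 - 135*c) + m*(54*c^2 - 240*c + 240) - 72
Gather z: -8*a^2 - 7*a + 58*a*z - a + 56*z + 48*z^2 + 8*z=-8*a^2 - 8*a + 48*z^2 + z*(58*a + 64)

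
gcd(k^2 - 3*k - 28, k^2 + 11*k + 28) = k + 4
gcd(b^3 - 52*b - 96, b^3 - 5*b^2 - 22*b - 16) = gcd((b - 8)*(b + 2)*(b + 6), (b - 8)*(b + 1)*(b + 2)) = b^2 - 6*b - 16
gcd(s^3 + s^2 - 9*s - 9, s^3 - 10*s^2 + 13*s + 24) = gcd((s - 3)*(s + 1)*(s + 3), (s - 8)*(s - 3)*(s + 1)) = s^2 - 2*s - 3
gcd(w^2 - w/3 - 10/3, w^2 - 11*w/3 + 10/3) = w - 2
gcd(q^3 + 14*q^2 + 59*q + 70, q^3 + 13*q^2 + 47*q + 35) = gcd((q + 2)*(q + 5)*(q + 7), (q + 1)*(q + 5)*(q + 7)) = q^2 + 12*q + 35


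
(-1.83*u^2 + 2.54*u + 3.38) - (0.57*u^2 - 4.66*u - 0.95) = -2.4*u^2 + 7.2*u + 4.33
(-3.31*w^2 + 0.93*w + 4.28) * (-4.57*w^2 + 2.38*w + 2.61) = 15.1267*w^4 - 12.1279*w^3 - 25.9853*w^2 + 12.6137*w + 11.1708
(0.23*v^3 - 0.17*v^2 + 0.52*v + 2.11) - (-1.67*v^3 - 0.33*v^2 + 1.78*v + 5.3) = 1.9*v^3 + 0.16*v^2 - 1.26*v - 3.19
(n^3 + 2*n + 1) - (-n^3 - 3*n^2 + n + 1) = 2*n^3 + 3*n^2 + n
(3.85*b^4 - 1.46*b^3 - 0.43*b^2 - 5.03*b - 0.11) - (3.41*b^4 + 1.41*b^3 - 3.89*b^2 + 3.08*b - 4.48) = 0.44*b^4 - 2.87*b^3 + 3.46*b^2 - 8.11*b + 4.37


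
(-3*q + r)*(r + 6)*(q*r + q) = -3*q^2*r^2 - 21*q^2*r - 18*q^2 + q*r^3 + 7*q*r^2 + 6*q*r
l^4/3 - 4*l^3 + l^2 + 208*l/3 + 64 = (l/3 + 1)*(l - 8)^2*(l + 1)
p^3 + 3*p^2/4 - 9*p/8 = p*(p - 3/4)*(p + 3/2)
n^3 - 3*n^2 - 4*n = n*(n - 4)*(n + 1)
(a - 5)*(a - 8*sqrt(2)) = a^2 - 8*sqrt(2)*a - 5*a + 40*sqrt(2)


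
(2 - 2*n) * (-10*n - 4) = 20*n^2 - 12*n - 8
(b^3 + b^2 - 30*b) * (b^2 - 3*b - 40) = b^5 - 2*b^4 - 73*b^3 + 50*b^2 + 1200*b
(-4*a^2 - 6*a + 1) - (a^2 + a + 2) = -5*a^2 - 7*a - 1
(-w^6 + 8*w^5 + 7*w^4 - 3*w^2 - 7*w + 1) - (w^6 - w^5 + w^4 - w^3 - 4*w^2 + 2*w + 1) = -2*w^6 + 9*w^5 + 6*w^4 + w^3 + w^2 - 9*w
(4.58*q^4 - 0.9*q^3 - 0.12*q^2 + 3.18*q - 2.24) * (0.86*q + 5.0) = 3.9388*q^5 + 22.126*q^4 - 4.6032*q^3 + 2.1348*q^2 + 13.9736*q - 11.2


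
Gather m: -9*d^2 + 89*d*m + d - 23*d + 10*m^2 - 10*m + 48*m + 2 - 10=-9*d^2 - 22*d + 10*m^2 + m*(89*d + 38) - 8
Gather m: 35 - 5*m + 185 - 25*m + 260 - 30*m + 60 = 540 - 60*m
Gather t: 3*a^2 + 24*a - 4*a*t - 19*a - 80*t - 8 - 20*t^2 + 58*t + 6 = 3*a^2 + 5*a - 20*t^2 + t*(-4*a - 22) - 2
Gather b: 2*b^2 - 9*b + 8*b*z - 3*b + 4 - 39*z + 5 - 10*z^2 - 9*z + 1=2*b^2 + b*(8*z - 12) - 10*z^2 - 48*z + 10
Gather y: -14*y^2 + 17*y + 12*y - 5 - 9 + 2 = -14*y^2 + 29*y - 12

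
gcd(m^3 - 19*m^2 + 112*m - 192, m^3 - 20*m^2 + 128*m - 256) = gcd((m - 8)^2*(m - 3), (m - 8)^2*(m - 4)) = m^2 - 16*m + 64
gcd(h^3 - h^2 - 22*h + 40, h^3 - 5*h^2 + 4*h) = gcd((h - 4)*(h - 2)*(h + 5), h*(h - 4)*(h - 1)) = h - 4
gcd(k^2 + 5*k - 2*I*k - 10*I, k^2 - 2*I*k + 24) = 1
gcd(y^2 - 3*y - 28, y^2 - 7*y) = y - 7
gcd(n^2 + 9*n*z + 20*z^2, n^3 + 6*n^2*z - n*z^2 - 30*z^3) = n + 5*z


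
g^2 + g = g*(g + 1)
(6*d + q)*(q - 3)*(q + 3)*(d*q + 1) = 6*d^2*q^3 - 54*d^2*q + d*q^4 - 3*d*q^2 - 54*d + q^3 - 9*q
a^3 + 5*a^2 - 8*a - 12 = (a - 2)*(a + 1)*(a + 6)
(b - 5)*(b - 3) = b^2 - 8*b + 15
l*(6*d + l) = 6*d*l + l^2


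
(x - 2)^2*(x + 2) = x^3 - 2*x^2 - 4*x + 8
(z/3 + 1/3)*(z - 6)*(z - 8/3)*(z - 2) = z^4/3 - 29*z^3/9 + 68*z^2/9 + 4*z/9 - 32/3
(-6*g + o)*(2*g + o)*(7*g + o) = -84*g^3 - 40*g^2*o + 3*g*o^2 + o^3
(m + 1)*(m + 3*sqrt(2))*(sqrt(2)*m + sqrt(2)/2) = sqrt(2)*m^3 + 3*sqrt(2)*m^2/2 + 6*m^2 + sqrt(2)*m/2 + 9*m + 3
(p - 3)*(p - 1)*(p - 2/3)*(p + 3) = p^4 - 5*p^3/3 - 25*p^2/3 + 15*p - 6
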